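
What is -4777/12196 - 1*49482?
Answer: -603487249/12196 ≈ -49482.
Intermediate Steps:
-4777/12196 - 1*49482 = -4777*1/12196 - 49482 = -4777/12196 - 49482 = -603487249/12196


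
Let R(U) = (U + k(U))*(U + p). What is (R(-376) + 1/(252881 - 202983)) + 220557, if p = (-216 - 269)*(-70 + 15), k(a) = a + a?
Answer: -1469232389069/49898 ≈ -2.9445e+7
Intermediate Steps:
k(a) = 2*a
p = 26675 (p = -485*(-55) = 26675)
R(U) = 3*U*(26675 + U) (R(U) = (U + 2*U)*(U + 26675) = (3*U)*(26675 + U) = 3*U*(26675 + U))
(R(-376) + 1/(252881 - 202983)) + 220557 = (3*(-376)*(26675 - 376) + 1/(252881 - 202983)) + 220557 = (3*(-376)*26299 + 1/49898) + 220557 = (-29665272 + 1/49898) + 220557 = -1480237742255/49898 + 220557 = -1469232389069/49898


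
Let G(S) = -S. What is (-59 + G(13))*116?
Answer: -8352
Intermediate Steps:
(-59 + G(13))*116 = (-59 - 1*13)*116 = (-59 - 13)*116 = -72*116 = -8352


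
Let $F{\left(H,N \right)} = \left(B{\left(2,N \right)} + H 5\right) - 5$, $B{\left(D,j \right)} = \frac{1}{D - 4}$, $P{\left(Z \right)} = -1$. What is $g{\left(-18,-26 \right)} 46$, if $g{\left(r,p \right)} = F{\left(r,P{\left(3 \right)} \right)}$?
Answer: $-4393$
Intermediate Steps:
$B{\left(D,j \right)} = \frac{1}{-4 + D}$
$F{\left(H,N \right)} = - \frac{11}{2} + 5 H$ ($F{\left(H,N \right)} = \left(\frac{1}{-4 + 2} + H 5\right) - 5 = \left(\frac{1}{-2} + 5 H\right) - 5 = \left(- \frac{1}{2} + 5 H\right) - 5 = - \frac{11}{2} + 5 H$)
$g{\left(r,p \right)} = - \frac{11}{2} + 5 r$
$g{\left(-18,-26 \right)} 46 = \left(- \frac{11}{2} + 5 \left(-18\right)\right) 46 = \left(- \frac{11}{2} - 90\right) 46 = \left(- \frac{191}{2}\right) 46 = -4393$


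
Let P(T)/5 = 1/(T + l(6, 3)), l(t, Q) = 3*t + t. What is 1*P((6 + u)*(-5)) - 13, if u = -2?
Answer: -47/4 ≈ -11.750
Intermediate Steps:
l(t, Q) = 4*t
P(T) = 5/(24 + T) (P(T) = 5/(T + 4*6) = 5/(T + 24) = 5/(24 + T))
1*P((6 + u)*(-5)) - 13 = 1*(5/(24 + (6 - 2)*(-5))) - 13 = 1*(5/(24 + 4*(-5))) - 13 = 1*(5/(24 - 20)) - 13 = 1*(5/4) - 13 = 5/4 - 13 = -47/4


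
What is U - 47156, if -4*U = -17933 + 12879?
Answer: -91785/2 ≈ -45893.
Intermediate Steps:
U = 2527/2 (U = -(-17933 + 12879)/4 = -1/4*(-5054) = 2527/2 ≈ 1263.5)
U - 47156 = 2527/2 - 47156 = -91785/2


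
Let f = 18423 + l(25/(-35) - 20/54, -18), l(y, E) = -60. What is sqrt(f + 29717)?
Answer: 4*sqrt(3005) ≈ 219.27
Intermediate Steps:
f = 18363 (f = 18423 - 60 = 18363)
sqrt(f + 29717) = sqrt(18363 + 29717) = sqrt(48080) = 4*sqrt(3005)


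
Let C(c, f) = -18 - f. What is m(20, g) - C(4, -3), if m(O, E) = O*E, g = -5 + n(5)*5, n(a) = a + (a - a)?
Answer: 415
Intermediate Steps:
n(a) = a (n(a) = a + 0 = a)
g = 20 (g = -5 + 5*5 = -5 + 25 = 20)
m(O, E) = E*O
m(20, g) - C(4, -3) = 20*20 - (-18 - 1*(-3)) = 400 - (-18 + 3) = 400 - 1*(-15) = 400 + 15 = 415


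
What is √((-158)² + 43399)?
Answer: √68363 ≈ 261.46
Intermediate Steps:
√((-158)² + 43399) = √(24964 + 43399) = √68363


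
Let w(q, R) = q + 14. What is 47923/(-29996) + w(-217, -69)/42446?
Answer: -1020114423/636605108 ≈ -1.6024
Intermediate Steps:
w(q, R) = 14 + q
47923/(-29996) + w(-217, -69)/42446 = 47923/(-29996) + (14 - 217)/42446 = 47923*(-1/29996) - 203*1/42446 = -47923/29996 - 203/42446 = -1020114423/636605108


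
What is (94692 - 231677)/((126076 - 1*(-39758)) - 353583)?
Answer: 136985/187749 ≈ 0.72962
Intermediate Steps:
(94692 - 231677)/((126076 - 1*(-39758)) - 353583) = -136985/((126076 + 39758) - 353583) = -136985/(165834 - 353583) = -136985/(-187749) = -136985*(-1/187749) = 136985/187749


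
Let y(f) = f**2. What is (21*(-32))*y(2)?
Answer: -2688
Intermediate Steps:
(21*(-32))*y(2) = (21*(-32))*2**2 = -672*4 = -2688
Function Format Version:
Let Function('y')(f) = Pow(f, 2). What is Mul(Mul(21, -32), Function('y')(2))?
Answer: -2688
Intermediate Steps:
Mul(Mul(21, -32), Function('y')(2)) = Mul(Mul(21, -32), Pow(2, 2)) = Mul(-672, 4) = -2688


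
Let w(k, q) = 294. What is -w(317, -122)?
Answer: -294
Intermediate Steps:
-w(317, -122) = -1*294 = -294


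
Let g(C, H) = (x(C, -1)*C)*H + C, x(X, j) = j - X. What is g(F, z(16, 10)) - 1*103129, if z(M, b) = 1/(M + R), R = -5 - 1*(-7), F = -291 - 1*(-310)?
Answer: -928180/9 ≈ -1.0313e+5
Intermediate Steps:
F = 19 (F = -291 + 310 = 19)
R = 2 (R = -5 + 7 = 2)
z(M, b) = 1/(2 + M) (z(M, b) = 1/(M + 2) = 1/(2 + M))
g(C, H) = C + C*H*(-1 - C) (g(C, H) = ((-1 - C)*C)*H + C = (C*(-1 - C))*H + C = C*H*(-1 - C) + C = C + C*H*(-1 - C))
g(F, z(16, 10)) - 1*103129 = 19*(1 - 1/(2 + 16) - 1*19/(2 + 16)) - 1*103129 = 19*(1 - 1/18 - 1*19/18) - 103129 = 19*(1 - 1*1/18 - 1*19*1/18) - 103129 = 19*(1 - 1/18 - 19/18) - 103129 = 19*(-1/9) - 103129 = -19/9 - 103129 = -928180/9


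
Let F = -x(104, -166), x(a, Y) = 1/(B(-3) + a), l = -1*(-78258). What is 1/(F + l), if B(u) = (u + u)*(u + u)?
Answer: 140/10956119 ≈ 1.2778e-5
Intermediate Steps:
l = 78258
B(u) = 4*u² (B(u) = (2*u)*(2*u) = 4*u²)
x(a, Y) = 1/(36 + a) (x(a, Y) = 1/(4*(-3)² + a) = 1/(4*9 + a) = 1/(36 + a))
F = -1/140 (F = -1/(36 + 104) = -1/140 ≈ -0.0071429)
1/(F + l) = 1/(-1/140 + 78258) = 1/(10956119/140) = 140/10956119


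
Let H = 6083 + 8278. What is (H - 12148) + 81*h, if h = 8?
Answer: 2861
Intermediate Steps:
H = 14361
(H - 12148) + 81*h = (14361 - 12148) + 81*8 = 2213 + 648 = 2861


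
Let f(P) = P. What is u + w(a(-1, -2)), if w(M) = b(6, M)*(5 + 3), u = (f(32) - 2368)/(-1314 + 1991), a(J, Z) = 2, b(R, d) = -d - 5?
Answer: -40248/677 ≈ -59.451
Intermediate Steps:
b(R, d) = -5 - d
u = -2336/677 (u = (32 - 2368)/(-1314 + 1991) = -2336/677 ≈ -3.4505)
w(M) = -40 - 8*M (w(M) = (-5 - M)*(5 + 3) = (-5 - M)*8 = -40 - 8*M)
u + w(a(-1, -2)) = -2336/677 + (-40 - 8*2) = -2336/677 + (-40 - 16) = -2336/677 - 56 = -40248/677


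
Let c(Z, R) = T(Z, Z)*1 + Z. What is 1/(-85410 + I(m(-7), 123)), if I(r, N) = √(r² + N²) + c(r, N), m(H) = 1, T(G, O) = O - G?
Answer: -85409/7294682151 - √15130/7294682151 ≈ -1.1725e-5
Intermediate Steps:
c(Z, R) = Z (c(Z, R) = (Z - Z)*1 + Z = 0*1 + Z = 0 + Z = Z)
I(r, N) = r + √(N² + r²) (I(r, N) = √(r² + N²) + r = √(N² + r²) + r = r + √(N² + r²))
1/(-85410 + I(m(-7), 123)) = 1/(-85410 + (1 + √(123² + 1²))) = 1/(-85410 + (1 + √(15129 + 1))) = 1/(-85410 + (1 + √15130)) = 1/(-85409 + √15130)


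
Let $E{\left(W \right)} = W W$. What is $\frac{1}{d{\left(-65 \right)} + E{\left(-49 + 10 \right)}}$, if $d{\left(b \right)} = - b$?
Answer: $\frac{1}{1586} \approx 0.00063052$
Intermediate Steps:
$E{\left(W \right)} = W^{2}$
$\frac{1}{d{\left(-65 \right)} + E{\left(-49 + 10 \right)}} = \frac{1}{\left(-1\right) \left(-65\right) + \left(-49 + 10\right)^{2}} = \frac{1}{65 + \left(-39\right)^{2}} = \frac{1}{65 + 1521} = \frac{1}{1586}$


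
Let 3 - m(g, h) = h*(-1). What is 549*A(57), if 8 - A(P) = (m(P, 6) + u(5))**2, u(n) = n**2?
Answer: -630252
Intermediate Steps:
m(g, h) = 3 + h (m(g, h) = 3 - h*(-1) = 3 - (-1)*h = 3 + h)
A(P) = -1148 (A(P) = 8 - ((3 + 6) + 5**2)**2 = 8 - (9 + 25)**2 = 8 - 1*34**2 = 8 - 1*1156 = 8 - 1156 = -1148)
549*A(57) = 549*(-1148) = -630252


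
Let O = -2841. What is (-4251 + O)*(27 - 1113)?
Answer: 7701912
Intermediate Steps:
(-4251 + O)*(27 - 1113) = (-4251 - 2841)*(27 - 1113) = -7092*(-1086) = 7701912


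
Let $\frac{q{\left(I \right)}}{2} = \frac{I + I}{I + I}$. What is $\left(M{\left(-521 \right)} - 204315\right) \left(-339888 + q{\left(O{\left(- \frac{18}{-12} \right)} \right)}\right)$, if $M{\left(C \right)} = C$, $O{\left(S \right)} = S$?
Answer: $69620888696$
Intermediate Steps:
$q{\left(I \right)} = 2$ ($q{\left(I \right)} = 2 \frac{I + I}{I + I} = 2 \frac{2 I}{2 I} = 2 \cdot 2 I \frac{1}{2 I} = 2 \cdot 1 = 2$)
$\left(M{\left(-521 \right)} - 204315\right) \left(-339888 + q{\left(O{\left(- \frac{18}{-12} \right)} \right)}\right) = \left(-521 - 204315\right) \left(-339888 + 2\right) = \left(-204836\right) \left(-339886\right) = 69620888696$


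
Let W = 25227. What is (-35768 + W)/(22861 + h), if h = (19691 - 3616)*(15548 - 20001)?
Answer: 127/862158 ≈ 0.00014730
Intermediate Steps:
h = -71581975 (h = 16075*(-4453) = -71581975)
(-35768 + W)/(22861 + h) = (-35768 + 25227)/(22861 - 71581975) = -10541/(-71559114) = -10541*(-1/71559114) = 127/862158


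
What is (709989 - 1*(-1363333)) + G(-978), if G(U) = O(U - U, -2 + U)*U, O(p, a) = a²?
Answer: -937197878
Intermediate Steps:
G(U) = U*(-2 + U)² (G(U) = (-2 + U)²*U = U*(-2 + U)²)
(709989 - 1*(-1363333)) + G(-978) = (709989 - 1*(-1363333)) - 978*(-2 - 978)² = (709989 + 1363333) - 978*(-980)² = 2073322 - 978*960400 = 2073322 - 939271200 = -937197878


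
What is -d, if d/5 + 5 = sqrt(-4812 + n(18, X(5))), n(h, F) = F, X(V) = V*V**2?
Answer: 25 - 5*I*sqrt(4687) ≈ 25.0 - 342.31*I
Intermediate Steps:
X(V) = V**3
d = -25 + 5*I*sqrt(4687) (d = -25 + 5*sqrt(-4812 + 5**3) = -25 + 5*sqrt(-4812 + 125) = -25 + 5*sqrt(-4687) = -25 + 5*(I*sqrt(4687)) = -25 + 5*I*sqrt(4687) ≈ -25.0 + 342.31*I)
-d = -(-25 + 5*I*sqrt(4687)) = 25 - 5*I*sqrt(4687)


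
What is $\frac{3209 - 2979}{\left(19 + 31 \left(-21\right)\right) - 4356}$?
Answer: $- \frac{115}{2494} \approx -0.046111$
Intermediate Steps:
$\frac{3209 - 2979}{\left(19 + 31 \left(-21\right)\right) - 4356} = \frac{3209 - 2979}{\left(19 - 651\right) - 4356} = \frac{3209 - 2979}{-632 - 4356} = \frac{230}{-4988} = 230 \left(- \frac{1}{4988}\right) = - \frac{115}{2494}$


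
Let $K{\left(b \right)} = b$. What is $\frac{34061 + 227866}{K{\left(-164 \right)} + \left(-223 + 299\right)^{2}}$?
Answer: $\frac{261927}{5612} \approx 46.673$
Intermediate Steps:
$\frac{34061 + 227866}{K{\left(-164 \right)} + \left(-223 + 299\right)^{2}} = \frac{34061 + 227866}{-164 + \left(-223 + 299\right)^{2}} = \frac{261927}{-164 + 76^{2}} = \frac{261927}{-164 + 5776} = \frac{261927}{5612}$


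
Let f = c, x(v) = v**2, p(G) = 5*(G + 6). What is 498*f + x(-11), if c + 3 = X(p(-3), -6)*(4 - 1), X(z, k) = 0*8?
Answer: -1373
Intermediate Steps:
p(G) = 30 + 5*G (p(G) = 5*(6 + G) = 30 + 5*G)
X(z, k) = 0
c = -3 (c = -3 + 0*(4 - 1) = -3 + 0*3 = -3 + 0 = -3)
f = -3
498*f + x(-11) = 498*(-3) + (-11)**2 = -1494 + 121 = -1373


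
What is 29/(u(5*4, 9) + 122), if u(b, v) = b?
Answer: 29/142 ≈ 0.20423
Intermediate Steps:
29/(u(5*4, 9) + 122) = 29/(5*4 + 122) = 29/(20 + 122) = 29/142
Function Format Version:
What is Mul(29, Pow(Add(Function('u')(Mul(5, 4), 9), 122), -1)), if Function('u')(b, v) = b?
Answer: Rational(29, 142) ≈ 0.20423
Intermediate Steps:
Mul(29, Pow(Add(Function('u')(Mul(5, 4), 9), 122), -1)) = Mul(29, Pow(Add(Mul(5, 4), 122), -1)) = Mul(29, Pow(Add(20, 122), -1)) = Mul(29, Pow(142, -1)) = Mul(29, Rational(1, 142)) = Rational(29, 142)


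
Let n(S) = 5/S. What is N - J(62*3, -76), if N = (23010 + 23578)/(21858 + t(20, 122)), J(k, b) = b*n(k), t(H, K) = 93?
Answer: 2834458/680481 ≈ 4.1654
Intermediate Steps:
J(k, b) = 5*b/k (J(k, b) = b*(5/k) = 5*b/k)
N = 46588/21951 (N = (23010 + 23578)/(21858 + 93) = 46588/21951 ≈ 2.1224)
N - J(62*3, -76) = 46588/21951 - 5*(-76)/(62*3) = 46588/21951 - 5*(-76)/186 = 46588/21951 - 1*(-190/93) = 46588/21951 + 190/93 = 2834458/680481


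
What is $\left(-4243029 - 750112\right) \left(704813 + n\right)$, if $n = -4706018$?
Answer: $19978580734905$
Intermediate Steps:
$\left(-4243029 - 750112\right) \left(704813 + n\right) = \left(-4243029 - 750112\right) \left(704813 - 4706018\right) = \left(-4993141\right) \left(-4001205\right) = 19978580734905$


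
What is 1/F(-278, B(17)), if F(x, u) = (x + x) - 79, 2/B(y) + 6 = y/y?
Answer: -1/635 ≈ -0.0015748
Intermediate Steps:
B(y) = -2/5 (B(y) = 2/(-6 + y/y) = 2/(-6 + 1) = 2/(-5) = 2*(-1/5) = -2/5)
F(x, u) = -79 + 2*x (F(x, u) = 2*x - 79 = -79 + 2*x)
1/F(-278, B(17)) = 1/(-79 + 2*(-278)) = 1/(-79 - 556) = 1/(-635) = -1/635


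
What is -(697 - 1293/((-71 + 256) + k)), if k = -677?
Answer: -114739/164 ≈ -699.63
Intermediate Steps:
-(697 - 1293/((-71 + 256) + k)) = -(697 - 1293/((-71 + 256) - 677)) = -(697 - 1293/(185 - 677)) = -(697 - 1293/(-492)) = -(697 - 1293*(-1/492)) = -(697 + 431/164) = -1*114739/164 = -114739/164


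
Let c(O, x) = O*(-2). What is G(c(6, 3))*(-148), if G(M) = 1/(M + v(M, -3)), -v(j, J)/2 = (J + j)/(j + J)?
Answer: 74/7 ≈ 10.571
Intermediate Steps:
v(j, J) = -2 (v(j, J) = -2*(J + j)/(j + J) = -2*(J + j)/(J + j) = -2*1 = -2)
c(O, x) = -2*O
G(M) = 1/(-2 + M) (G(M) = 1/(M - 2) = 1/(-2 + M))
G(c(6, 3))*(-148) = -148/(-2 - 2*6) = -148/(-2 - 12) = -148/(-14) = -1/14*(-148) = 74/7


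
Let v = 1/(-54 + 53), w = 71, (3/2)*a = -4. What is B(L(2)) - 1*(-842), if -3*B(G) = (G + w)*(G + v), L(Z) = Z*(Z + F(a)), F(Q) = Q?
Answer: 24197/27 ≈ 896.19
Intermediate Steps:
a = -8/3 (a = (⅔)*(-4) = -8/3 ≈ -2.6667)
v = -1 (v = 1/(-1) = -1)
L(Z) = Z*(-8/3 + Z) (L(Z) = Z*(Z - 8/3) = Z*(-8/3 + Z))
B(G) = -(-1 + G)*(71 + G)/3 (B(G) = -(G + 71)*(G - 1)/3 = -(71 + G)*(-1 + G)/3 = -(-1 + G)*(71 + G)/3)
B(L(2)) - 1*(-842) = (71/3 - 70*2*(-8 + 3*2)/9 - 4*(-8 + 3*2)²/9/3) - 1*(-842) = (71/3 - 70*2*(-8 + 6)/9 - 4*(-8 + 6)²/9/3) + 842 = (71/3 - 70*2*(-2)/9 - ((⅓)*2*(-2))²/3) + 842 = (71/3 - 70/3*(-4/3) - (-4/3)²/3) + 842 = (71/3 + 280/9 - ⅓*16/9) + 842 = (71/3 + 280/9 - 16/27) + 842 = 1463/27 + 842 = 24197/27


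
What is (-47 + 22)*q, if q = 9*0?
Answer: 0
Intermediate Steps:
q = 0
(-47 + 22)*q = (-47 + 22)*0 = -25*0 = 0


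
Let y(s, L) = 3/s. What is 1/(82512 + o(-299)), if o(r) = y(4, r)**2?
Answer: 16/1320201 ≈ 1.2119e-5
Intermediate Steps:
o(r) = 9/16 (o(r) = (3/4)**2 = 9/16)
1/(82512 + o(-299)) = 1/(82512 + 9/16) = 1/(1320201/16) = 16/1320201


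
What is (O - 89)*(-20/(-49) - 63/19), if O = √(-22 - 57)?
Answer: 240923/931 - 2707*I*√79/931 ≈ 258.78 - 25.844*I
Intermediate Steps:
O = I*√79 (O = √(-79) = I*√79 ≈ 8.8882*I)
(O - 89)*(-20/(-49) - 63/19) = (I*√79 - 89)*(-20/(-49) - 63/19) = (-89 + I*√79)*(-20*(-1/49) - 63*1/19) = (-89 + I*√79)*(20/49 - 63/19) = (-89 + I*√79)*(-2707/931) = 240923/931 - 2707*I*√79/931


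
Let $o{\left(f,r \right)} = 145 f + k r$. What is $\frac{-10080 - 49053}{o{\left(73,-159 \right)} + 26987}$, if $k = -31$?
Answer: $- \frac{19711}{14167} \approx -1.3913$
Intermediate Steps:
$o{\left(f,r \right)} = - 31 r + 145 f$ ($o{\left(f,r \right)} = 145 f - 31 r = - 31 r + 145 f$)
$\frac{-10080 - 49053}{o{\left(73,-159 \right)} + 26987} = \frac{-10080 - 49053}{\left(\left(-31\right) \left(-159\right) + 145 \cdot 73\right) + 26987} = - \frac{59133}{\left(4929 + 10585\right) + 26987} = - \frac{59133}{15514 + 26987} = - \frac{59133}{42501} = \left(-59133\right) \frac{1}{42501} = - \frac{19711}{14167}$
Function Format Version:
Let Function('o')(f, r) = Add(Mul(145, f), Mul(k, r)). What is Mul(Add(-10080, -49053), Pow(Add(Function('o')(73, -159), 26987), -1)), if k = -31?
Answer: Rational(-19711, 14167) ≈ -1.3913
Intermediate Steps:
Function('o')(f, r) = Add(Mul(-31, r), Mul(145, f)) (Function('o')(f, r) = Add(Mul(145, f), Mul(-31, r)) = Add(Mul(-31, r), Mul(145, f)))
Mul(Add(-10080, -49053), Pow(Add(Function('o')(73, -159), 26987), -1)) = Mul(Add(-10080, -49053), Pow(Add(Add(Mul(-31, -159), Mul(145, 73)), 26987), -1)) = Mul(-59133, Pow(Add(Add(4929, 10585), 26987), -1)) = Mul(-59133, Pow(Add(15514, 26987), -1)) = Mul(-59133, Pow(42501, -1)) = Mul(-59133, Rational(1, 42501)) = Rational(-19711, 14167)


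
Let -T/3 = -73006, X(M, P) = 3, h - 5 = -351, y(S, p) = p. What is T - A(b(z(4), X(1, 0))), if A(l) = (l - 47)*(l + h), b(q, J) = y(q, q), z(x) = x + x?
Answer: 205836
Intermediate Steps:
z(x) = 2*x
h = -346 (h = 5 - 351 = -346)
b(q, J) = q
T = 219018 (T = -3*(-73006) = 219018)
A(l) = (-346 + l)*(-47 + l) (A(l) = (l - 47)*(l - 346) = (-47 + l)*(-346 + l) = (-346 + l)*(-47 + l))
T - A(b(z(4), X(1, 0))) = 219018 - (16262 + (2*4)² - 786*4) = 219018 - (16262 + 8² - 393*8) = 219018 - (16262 + 64 - 3144) = 219018 - 1*13182 = 219018 - 13182 = 205836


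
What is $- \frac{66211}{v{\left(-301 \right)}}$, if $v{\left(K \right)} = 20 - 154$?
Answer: $\frac{66211}{134} \approx 494.11$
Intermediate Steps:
$v{\left(K \right)} = -134$
$- \frac{66211}{v{\left(-301 \right)}} = - \frac{66211}{-134} = \left(-66211\right) \left(- \frac{1}{134}\right) = \frac{66211}{134}$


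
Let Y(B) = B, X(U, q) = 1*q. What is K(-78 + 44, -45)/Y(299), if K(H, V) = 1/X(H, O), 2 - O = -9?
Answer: 1/3289 ≈ 0.00030404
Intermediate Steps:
O = 11 (O = 2 - 1*(-9) = 2 + 9 = 11)
X(U, q) = q
K(H, V) = 1/11
K(-78 + 44, -45)/Y(299) = (1/11)/299 = (1/11)*(1/299) = 1/3289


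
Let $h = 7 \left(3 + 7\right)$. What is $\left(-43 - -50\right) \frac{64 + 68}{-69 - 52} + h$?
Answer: $\frac{686}{11} \approx 62.364$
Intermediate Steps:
$h = 70$ ($h = 7 \cdot 10 = 70$)
$\left(-43 - -50\right) \frac{64 + 68}{-69 - 52} + h = \left(-43 - -50\right) \frac{64 + 68}{-69 - 52} + 70 = \left(-43 + 50\right) \frac{132}{-69 - 52} + 70 = 7 \frac{132}{-121} + 70 = 7 \cdot 132 \left(- \frac{1}{121}\right) + 70 = 7 \left(- \frac{12}{11}\right) + 70 = - \frac{84}{11} + 70 = \frac{686}{11}$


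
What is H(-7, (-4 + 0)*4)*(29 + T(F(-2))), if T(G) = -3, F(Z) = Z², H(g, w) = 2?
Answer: 52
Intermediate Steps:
H(-7, (-4 + 0)*4)*(29 + T(F(-2))) = 2*(29 - 3) = 2*26 = 52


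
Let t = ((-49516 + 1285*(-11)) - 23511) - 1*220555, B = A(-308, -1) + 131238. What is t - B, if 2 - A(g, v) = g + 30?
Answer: -439235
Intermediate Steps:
A(g, v) = -28 - g (A(g, v) = 2 - (g + 30) = 2 - (30 + g) = 2 + (-30 - g) = -28 - g)
B = 131518 (B = (-28 - 1*(-308)) + 131238 = (-28 + 308) + 131238 = 280 + 131238 = 131518)
t = -307717 (t = ((-49516 - 14135) - 23511) - 220555 = (-63651 - 23511) - 220555 = -87162 - 220555 = -307717)
t - B = -307717 - 1*131518 = -307717 - 131518 = -439235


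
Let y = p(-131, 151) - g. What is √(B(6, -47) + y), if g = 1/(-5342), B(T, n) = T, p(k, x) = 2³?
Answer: √399522838/5342 ≈ 3.7417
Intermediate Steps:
p(k, x) = 8
g = -1/5342 ≈ -0.00018720
y = 42737/5342 (y = 8 - 1*(-1/5342) = 8 + 1/5342 = 42737/5342 ≈ 8.0002)
√(B(6, -47) + y) = √(6 + 42737/5342) = √(74789/5342) = √399522838/5342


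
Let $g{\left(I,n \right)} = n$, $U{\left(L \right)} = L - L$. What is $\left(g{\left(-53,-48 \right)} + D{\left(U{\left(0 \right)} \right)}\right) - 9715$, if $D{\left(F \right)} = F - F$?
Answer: $-9763$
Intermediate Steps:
$U{\left(L \right)} = 0$
$D{\left(F \right)} = 0$
$\left(g{\left(-53,-48 \right)} + D{\left(U{\left(0 \right)} \right)}\right) - 9715 = \left(-48 + 0\right) - 9715 = -48 - 9715 = -9763$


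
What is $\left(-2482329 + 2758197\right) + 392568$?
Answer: $668436$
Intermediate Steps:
$\left(-2482329 + 2758197\right) + 392568 = 275868 + 392568 = 668436$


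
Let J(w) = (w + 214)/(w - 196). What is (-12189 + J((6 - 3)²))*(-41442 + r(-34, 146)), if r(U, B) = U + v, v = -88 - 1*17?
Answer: 94786633846/187 ≈ 5.0688e+8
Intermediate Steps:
v = -105 (v = -88 - 17 = -105)
r(U, B) = -105 + U (r(U, B) = U - 105 = -105 + U)
J(w) = (214 + w)/(-196 + w)
(-12189 + J((6 - 3)²))*(-41442 + r(-34, 146)) = (-12189 + (214 + (6 - 3)²)/(-196 + (6 - 3)²))*(-41442 + (-105 - 34)) = (-12189 + (214 + 3²)/(-196 + 3²))*(-41442 - 139) = (-12189 + (214 + 9)/(-196 + 9))*(-41581) = (-12189 + 223/(-187))*(-41581) = (-12189 - 1/187*223)*(-41581) = (-12189 - 223/187)*(-41581) = -2279566/187*(-41581) = 94786633846/187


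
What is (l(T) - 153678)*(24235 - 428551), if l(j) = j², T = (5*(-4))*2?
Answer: 61487568648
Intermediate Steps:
T = -40 (T = -20*2 = -40)
(l(T) - 153678)*(24235 - 428551) = ((-40)² - 153678)*(24235 - 428551) = (1600 - 153678)*(-404316) = -152078*(-404316) = 61487568648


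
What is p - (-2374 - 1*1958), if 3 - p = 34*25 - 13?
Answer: 3498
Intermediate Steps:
p = -834 (p = 3 - (34*25 - 13) = 3 - (850 - 13) = 3 - 1*837 = 3 - 837 = -834)
p - (-2374 - 1*1958) = -834 - (-2374 - 1*1958) = -834 - (-2374 - 1958) = -834 - 1*(-4332) = -834 + 4332 = 3498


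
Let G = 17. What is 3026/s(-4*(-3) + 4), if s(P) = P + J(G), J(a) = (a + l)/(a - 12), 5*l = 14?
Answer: 75650/499 ≈ 151.60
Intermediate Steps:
l = 14/5 (l = (⅕)*14 = 14/5 ≈ 2.8000)
J(a) = (14/5 + a)/(-12 + a) (J(a) = (a + 14/5)/(a - 12) = (14/5 + a)/(-12 + a))
s(P) = 99/25 + P (s(P) = P + (14/5 + 17)/(-12 + 17) = P + (99/5)/5 = P + (⅕)*(99/5) = P + 99/25 = 99/25 + P)
3026/s(-4*(-3) + 4) = 3026/(99/25 + (-4*(-3) + 4)) = 3026/(99/25 + (12 + 4)) = 3026/(99/25 + 16) = 3026/(499/25) = 3026*(25/499) = 75650/499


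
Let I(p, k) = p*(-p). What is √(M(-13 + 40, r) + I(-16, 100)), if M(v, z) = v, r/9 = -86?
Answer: I*√229 ≈ 15.133*I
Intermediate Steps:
r = -774 (r = 9*(-86) = -774)
I(p, k) = -p²
√(M(-13 + 40, r) + I(-16, 100)) = √((-13 + 40) - 1*(-16)²) = √(27 - 1*256) = √(27 - 256) = √(-229) = I*√229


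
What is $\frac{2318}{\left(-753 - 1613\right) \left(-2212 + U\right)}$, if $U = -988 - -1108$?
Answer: $\frac{1159}{2474836} \approx 0.00046831$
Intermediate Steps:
$U = 120$ ($U = -988 + 1108 = 120$)
$\frac{2318}{\left(-753 - 1613\right) \left(-2212 + U\right)} = \frac{2318}{\left(-753 - 1613\right) \left(-2212 + 120\right)} = \frac{2318}{\left(-2366\right) \left(-2092\right)} = \frac{2318}{4949672} = 2318 \cdot \frac{1}{4949672} = \frac{1159}{2474836}$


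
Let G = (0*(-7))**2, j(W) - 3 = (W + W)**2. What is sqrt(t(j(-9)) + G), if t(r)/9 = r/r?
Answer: 3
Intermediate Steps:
j(W) = 3 + 4*W**2 (j(W) = 3 + (W + W)**2 = 3 + (2*W)**2 = 3 + 4*W**2)
G = 0 (G = 0**2 = 0)
t(r) = 9 (t(r) = 9*(r/r) = 9*1 = 9)
sqrt(t(j(-9)) + G) = sqrt(9 + 0) = sqrt(9) = 3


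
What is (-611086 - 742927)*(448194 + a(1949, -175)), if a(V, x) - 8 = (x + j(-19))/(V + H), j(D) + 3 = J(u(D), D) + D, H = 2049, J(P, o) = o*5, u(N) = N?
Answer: -1213135600231476/1999 ≈ -6.0687e+11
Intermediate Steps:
J(P, o) = 5*o
j(D) = -3 + 6*D (j(D) = -3 + (5*D + D) = -3 + 6*D)
a(V, x) = 8 + (-117 + x)/(2049 + V) (a(V, x) = 8 + (x + (-3 + 6*(-19)))/(V + 2049) = 8 + (x + (-3 - 114))/(2049 + V) = 8 + (x - 117)/(2049 + V) = 8 + (-117 + x)/(2049 + V))
(-611086 - 742927)*(448194 + a(1949, -175)) = (-611086 - 742927)*(448194 + (16275 - 175 + 8*1949)/(2049 + 1949)) = -1354013*(448194 + (16275 - 175 + 15592)/3998) = -1354013*(448194 + (1/3998)*31692) = -1354013*(448194 + 15846/1999) = -1354013*895955652/1999 = -1213135600231476/1999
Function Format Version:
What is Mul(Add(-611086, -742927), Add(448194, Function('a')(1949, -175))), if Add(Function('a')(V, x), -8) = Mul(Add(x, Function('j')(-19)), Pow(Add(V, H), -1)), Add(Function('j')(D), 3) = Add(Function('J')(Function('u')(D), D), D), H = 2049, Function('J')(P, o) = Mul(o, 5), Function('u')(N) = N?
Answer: Rational(-1213135600231476, 1999) ≈ -6.0687e+11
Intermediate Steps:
Function('J')(P, o) = Mul(5, o)
Function('j')(D) = Add(-3, Mul(6, D)) (Function('j')(D) = Add(-3, Add(Mul(5, D), D)) = Add(-3, Mul(6, D)))
Function('a')(V, x) = Add(8, Mul(Pow(Add(2049, V), -1), Add(-117, x))) (Function('a')(V, x) = Add(8, Mul(Add(x, Add(-3, Mul(6, -19))), Pow(Add(V, 2049), -1))) = Add(8, Mul(Add(x, Add(-3, -114)), Pow(Add(2049, V), -1))) = Add(8, Mul(Add(x, -117), Pow(Add(2049, V), -1))) = Add(8, Mul(Add(-117, x), Pow(Add(2049, V), -1))) = Add(8, Mul(Pow(Add(2049, V), -1), Add(-117, x))))
Mul(Add(-611086, -742927), Add(448194, Function('a')(1949, -175))) = Mul(Add(-611086, -742927), Add(448194, Mul(Pow(Add(2049, 1949), -1), Add(16275, -175, Mul(8, 1949))))) = Mul(-1354013, Add(448194, Mul(Pow(3998, -1), Add(16275, -175, 15592)))) = Mul(-1354013, Add(448194, Mul(Rational(1, 3998), 31692))) = Mul(-1354013, Add(448194, Rational(15846, 1999))) = Mul(-1354013, Rational(895955652, 1999)) = Rational(-1213135600231476, 1999)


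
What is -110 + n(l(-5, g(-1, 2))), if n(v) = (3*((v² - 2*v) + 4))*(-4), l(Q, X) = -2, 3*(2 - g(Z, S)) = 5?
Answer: -254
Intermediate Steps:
g(Z, S) = ⅓ (g(Z, S) = 2 - ⅓*5 = 2 - 5/3 = ⅓)
n(v) = -48 - 12*v² + 24*v (n(v) = (3*(4 + v² - 2*v))*(-4) = (12 - 6*v + 3*v²)*(-4) = -48 - 12*v² + 24*v)
-110 + n(l(-5, g(-1, 2))) = -110 + (-48 - 12*(-2)² + 24*(-2)) = -110 + (-48 - 12*4 - 48) = -110 + (-48 - 48 - 48) = -110 - 144 = -254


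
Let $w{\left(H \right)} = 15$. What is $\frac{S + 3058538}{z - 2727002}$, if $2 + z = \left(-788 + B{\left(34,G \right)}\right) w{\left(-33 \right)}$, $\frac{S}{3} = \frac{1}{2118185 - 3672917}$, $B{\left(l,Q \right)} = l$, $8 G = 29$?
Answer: $- \frac{1585068967271}{1419114800616} \approx -1.1169$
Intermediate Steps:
$G = \frac{29}{8}$ ($G = \frac{1}{8} \cdot 29 = \frac{29}{8} \approx 3.625$)
$S = - \frac{1}{518244}$ ($S = \frac{3}{2118185 - 3672917} = \frac{3}{-1554732} = 3 \left(- \frac{1}{1554732}\right) = - \frac{1}{518244} \approx -1.9296 \cdot 10^{-6}$)
$z = -11312$ ($z = -2 + \left(-788 + 34\right) 15 = -2 - 11310 = -11312$)
$\frac{S + 3058538}{z - 2727002} = \frac{- \frac{1}{518244} + 3058538}{-11312 - 2727002} = \frac{1585068967271}{518244 \left(-2738314\right)} = \frac{1585068967271}{518244} \left(- \frac{1}{2738314}\right) = - \frac{1585068967271}{1419114800616}$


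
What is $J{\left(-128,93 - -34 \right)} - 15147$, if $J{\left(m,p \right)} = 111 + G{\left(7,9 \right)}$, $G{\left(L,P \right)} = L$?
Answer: $-15029$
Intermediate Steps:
$J{\left(m,p \right)} = 118$ ($J{\left(m,p \right)} = 111 + 7 = 118$)
$J{\left(-128,93 - -34 \right)} - 15147 = 118 - 15147 = -15029$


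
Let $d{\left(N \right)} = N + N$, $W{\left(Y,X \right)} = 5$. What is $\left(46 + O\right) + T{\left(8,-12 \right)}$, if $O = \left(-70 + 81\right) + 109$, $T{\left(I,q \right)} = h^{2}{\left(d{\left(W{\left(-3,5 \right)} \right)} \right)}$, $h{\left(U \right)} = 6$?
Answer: $202$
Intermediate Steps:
$d{\left(N \right)} = 2 N$
$T{\left(I,q \right)} = 36$ ($T{\left(I,q \right)} = 6^{2} = 36$)
$O = 120$ ($O = 11 + 109 = 120$)
$\left(46 + O\right) + T{\left(8,-12 \right)} = \left(46 + 120\right) + 36 = 166 + 36 = 202$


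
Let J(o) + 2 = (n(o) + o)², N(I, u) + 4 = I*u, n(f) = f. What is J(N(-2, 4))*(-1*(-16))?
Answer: 9184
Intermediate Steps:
N(I, u) = -4 + I*u
J(o) = -2 + 4*o² (J(o) = -2 + (o + o)² = -2 + (2*o)² = -2 + 4*o²)
J(N(-2, 4))*(-1*(-16)) = (-2 + 4*(-4 - 2*4)²)*(-1*(-16)) = (-2 + 4*(-4 - 8)²)*16 = (-2 + 4*(-12)²)*16 = (-2 + 4*144)*16 = (-2 + 576)*16 = 574*16 = 9184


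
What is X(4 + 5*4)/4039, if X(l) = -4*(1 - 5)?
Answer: 16/4039 ≈ 0.0039614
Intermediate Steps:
X(l) = 16 (X(l) = -4*(-4) = 16)
X(4 + 5*4)/4039 = 16/4039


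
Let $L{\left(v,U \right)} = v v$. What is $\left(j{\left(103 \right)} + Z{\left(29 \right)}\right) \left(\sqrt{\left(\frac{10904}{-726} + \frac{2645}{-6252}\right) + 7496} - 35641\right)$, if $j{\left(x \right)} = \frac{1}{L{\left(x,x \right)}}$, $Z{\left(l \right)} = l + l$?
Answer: $- \frac{21930727043}{10609} + \frac{615323 \sqrt{8844988895697}}{364801074} \approx -2.0622 \cdot 10^{6}$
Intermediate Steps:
$L{\left(v,U \right)} = v^{2}$
$Z{\left(l \right)} = 2 l$
$j{\left(x \right)} = \frac{1}{x^{2}}$
$\left(j{\left(103 \right)} + Z{\left(29 \right)}\right) \left(\sqrt{\left(\frac{10904}{-726} + \frac{2645}{-6252}\right) + 7496} - 35641\right) = \left(\frac{1}{10609} + 2 \cdot 29\right) \left(\sqrt{\left(\frac{10904}{-726} + \frac{2645}{-6252}\right) + 7496} - 35641\right) = \left(\frac{1}{10609} + 58\right) \left(\sqrt{\left(10904 \left(- \frac{1}{726}\right) + 2645 \left(- \frac{1}{6252}\right)\right) + 7496} - 35641\right) = \frac{615323 \left(\sqrt{\left(- \frac{5452}{363} - \frac{2645}{6252}\right) + 7496} - 35641\right)}{10609} = \frac{615323 \left(\sqrt{- \frac{11682013}{756492} + 7496} - 35641\right)}{10609} = \frac{615323 \left(\sqrt{\frac{5658982019}{756492}} - 35641\right)}{10609} = \frac{615323 \left(\frac{\sqrt{8844988895697}}{34386} - 35641\right)}{10609} = \frac{615323 \left(-35641 + \frac{\sqrt{8844988895697}}{34386}\right)}{10609} = - \frac{21930727043}{10609} + \frac{615323 \sqrt{8844988895697}}{364801074}$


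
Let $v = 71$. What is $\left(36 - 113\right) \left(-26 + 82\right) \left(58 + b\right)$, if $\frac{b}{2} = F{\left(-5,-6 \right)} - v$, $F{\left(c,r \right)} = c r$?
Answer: $103488$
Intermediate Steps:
$b = -82$ ($b = 2 \left(\left(-5\right) \left(-6\right) - 71\right) = 2 \left(30 - 71\right) = 2 \left(-41\right) = -82$)
$\left(36 - 113\right) \left(-26 + 82\right) \left(58 + b\right) = \left(36 - 113\right) \left(-26 + 82\right) \left(58 - 82\right) = - 77 \cdot 56 \left(-24\right) = \left(-77\right) \left(-1344\right) = 103488$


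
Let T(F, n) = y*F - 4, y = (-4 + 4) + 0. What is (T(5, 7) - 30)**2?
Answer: 1156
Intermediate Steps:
y = 0 (y = 0 + 0 = 0)
T(F, n) = -4 (T(F, n) = 0*F - 4 = 0 - 4 = -4)
(T(5, 7) - 30)**2 = (-4 - 30)**2 = (-34)**2 = 1156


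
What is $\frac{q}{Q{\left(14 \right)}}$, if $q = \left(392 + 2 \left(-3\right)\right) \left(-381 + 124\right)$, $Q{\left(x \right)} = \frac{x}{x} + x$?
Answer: $- \frac{99202}{15} \approx -6613.5$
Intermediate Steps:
$Q{\left(x \right)} = 1 + x$
$q = -99202$ ($q = \left(392 - 6\right) \left(-257\right) = 386 \left(-257\right) = -99202$)
$\frac{q}{Q{\left(14 \right)}} = - \frac{99202}{1 + 14} = - \frac{99202}{15}$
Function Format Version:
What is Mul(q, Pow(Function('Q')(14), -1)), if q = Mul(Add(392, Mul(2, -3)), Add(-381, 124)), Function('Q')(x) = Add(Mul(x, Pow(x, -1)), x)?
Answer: Rational(-99202, 15) ≈ -6613.5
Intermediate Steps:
Function('Q')(x) = Add(1, x)
q = -99202 (q = Mul(Add(392, -6), -257) = Mul(386, -257) = -99202)
Mul(q, Pow(Function('Q')(14), -1)) = Mul(-99202, Pow(Add(1, 14), -1)) = Mul(-99202, Pow(15, -1)) = Mul(-99202, Rational(1, 15)) = Rational(-99202, 15)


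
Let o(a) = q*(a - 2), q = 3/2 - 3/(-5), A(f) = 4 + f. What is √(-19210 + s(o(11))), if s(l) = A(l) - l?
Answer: 3*I*√2134 ≈ 138.59*I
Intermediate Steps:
q = 21/10 (q = 3*(½) - 3*(-⅕) = 3/2 + ⅗ = 21/10 ≈ 2.1000)
o(a) = -21/5 + 21*a/10 (o(a) = 21*(a - 2)/10 = 21*(-2 + a)/10 = -21/5 + 21*a/10)
s(l) = 4 (s(l) = (4 + l) - l = 4)
√(-19210 + s(o(11))) = √(-19210 + 4) = √(-19206) = 3*I*√2134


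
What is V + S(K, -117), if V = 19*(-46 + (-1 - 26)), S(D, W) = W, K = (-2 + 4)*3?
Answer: -1504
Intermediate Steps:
K = 6 (K = 2*3 = 6)
V = -1387 (V = 19*(-46 - 27) = 19*(-73) = -1387)
V + S(K, -117) = -1387 - 117 = -1504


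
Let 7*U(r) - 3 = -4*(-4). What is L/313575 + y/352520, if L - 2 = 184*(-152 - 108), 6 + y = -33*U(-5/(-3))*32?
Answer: -4145056709/25793007100 ≈ -0.16070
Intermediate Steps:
U(r) = 19/7 (U(r) = 3/7 + (-4*(-4))/7 = 3/7 + (⅐)*16 = 3/7 + 16/7 = 19/7)
y = -20106/7 (y = -6 - 33*19/7*32 = -6 - 627/7*32 = -6 - 20064/7 = -20106/7 ≈ -2872.3)
L = -47838 (L = 2 + 184*(-152 - 108) = 2 + 184*(-260) = 2 - 47840 = -47838)
L/313575 + y/352520 = -47838/313575 - 20106/7/352520 = -47838*1/313575 - 20106/7*1/352520 = -15946/104525 - 10053/1233820 = -4145056709/25793007100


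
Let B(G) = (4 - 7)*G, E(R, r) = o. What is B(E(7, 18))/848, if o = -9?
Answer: 27/848 ≈ 0.031840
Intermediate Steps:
E(R, r) = -9
B(G) = -3*G
B(E(7, 18))/848 = -3*(-9)/848 = 27*(1/848) = 27/848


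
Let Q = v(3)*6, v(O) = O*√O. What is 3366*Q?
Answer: 60588*√3 ≈ 1.0494e+5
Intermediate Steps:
v(O) = O^(3/2)
Q = 18*√3 (Q = 3^(3/2)*6 = (3*√3)*6 = 18*√3 ≈ 31.177)
3366*Q = 3366*(18*√3) = 60588*√3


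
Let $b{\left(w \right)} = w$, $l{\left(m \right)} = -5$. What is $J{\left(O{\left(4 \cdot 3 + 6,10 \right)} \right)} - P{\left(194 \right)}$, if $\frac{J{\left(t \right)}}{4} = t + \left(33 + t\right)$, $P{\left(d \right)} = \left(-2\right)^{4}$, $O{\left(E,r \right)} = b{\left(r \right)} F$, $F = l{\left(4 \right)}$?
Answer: $-284$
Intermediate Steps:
$F = -5$
$O{\left(E,r \right)} = - 5 r$ ($O{\left(E,r \right)} = r \left(-5\right) = - 5 r$)
$P{\left(d \right)} = 16$
$J{\left(t \right)} = 132 + 8 t$ ($J{\left(t \right)} = 4 \left(t + \left(33 + t\right)\right) = 4 \left(33 + 2 t\right) = 132 + 8 t$)
$J{\left(O{\left(4 \cdot 3 + 6,10 \right)} \right)} - P{\left(194 \right)} = \left(132 + 8 \left(\left(-5\right) 10\right)\right) - 16 = \left(132 + 8 \left(-50\right)\right) - 16 = \left(132 - 400\right) - 16 = -268 - 16 = -284$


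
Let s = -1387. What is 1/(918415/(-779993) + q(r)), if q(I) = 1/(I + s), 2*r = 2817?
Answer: -33539699/37931859 ≈ -0.88421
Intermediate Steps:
r = 2817/2 (r = (½)*2817 = 2817/2 ≈ 1408.5)
q(I) = 1/(-1387 + I) (q(I) = 1/(I - 1387) = 1/(-1387 + I))
1/(918415/(-779993) + q(r)) = 1/(918415/(-779993) + 1/(-1387 + 2817/2)) = 1/(918415*(-1/779993) + 1/(43/2)) = 1/(-918415/779993 + 2/43) = 1/(-37931859/33539699) = -33539699/37931859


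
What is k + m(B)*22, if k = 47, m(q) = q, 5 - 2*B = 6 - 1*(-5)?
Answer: -19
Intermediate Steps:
B = -3 (B = 5/2 - (6 - 1*(-5))/2 = 5/2 - (6 + 5)/2 = 5/2 - ½*11 = 5/2 - 11/2 = -3)
k + m(B)*22 = 47 - 3*22 = 47 - 66 = -19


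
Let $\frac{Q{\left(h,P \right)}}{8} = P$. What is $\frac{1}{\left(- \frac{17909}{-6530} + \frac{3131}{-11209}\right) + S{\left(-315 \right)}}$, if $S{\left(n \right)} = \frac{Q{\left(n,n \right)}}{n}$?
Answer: $\frac{73194770}{765854711} \approx 0.095573$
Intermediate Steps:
$Q{\left(h,P \right)} = 8 P$
$S{\left(n \right)} = 8$ ($S{\left(n \right)} = \frac{8 n}{n} = 8$)
$\frac{1}{\left(- \frac{17909}{-6530} + \frac{3131}{-11209}\right) + S{\left(-315 \right)}} = \frac{1}{\left(- \frac{17909}{-6530} + \frac{3131}{-11209}\right) + 8} = \frac{1}{\left(\left(-17909\right) \left(- \frac{1}{6530}\right) + 3131 \left(- \frac{1}{11209}\right)\right) + 8} = \frac{1}{\left(\frac{17909}{6530} - \frac{3131}{11209}\right) + 8} = \frac{1}{\frac{180296551}{73194770} + 8} = \frac{1}{\frac{765854711}{73194770}} = \frac{73194770}{765854711}$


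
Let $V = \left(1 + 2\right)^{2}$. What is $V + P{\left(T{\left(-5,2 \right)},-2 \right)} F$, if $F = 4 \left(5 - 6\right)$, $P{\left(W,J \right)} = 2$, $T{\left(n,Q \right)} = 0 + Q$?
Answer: $1$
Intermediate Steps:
$T{\left(n,Q \right)} = Q$
$F = -4$ ($F = 4 \left(-1\right) = -4$)
$V = 9$ ($V = 3^{2} = 9$)
$V + P{\left(T{\left(-5,2 \right)},-2 \right)} F = 9 + 2 \left(-4\right) = 9 - 8 = 1$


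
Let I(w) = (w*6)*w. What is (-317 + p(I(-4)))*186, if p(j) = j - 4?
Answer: -41850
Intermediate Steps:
I(w) = 6*w² (I(w) = (6*w)*w = 6*w²)
p(j) = -4 + j
(-317 + p(I(-4)))*186 = (-317 + (-4 + 6*(-4)²))*186 = (-317 + (-4 + 6*16))*186 = (-317 + (-4 + 96))*186 = (-317 + 92)*186 = -225*186 = -41850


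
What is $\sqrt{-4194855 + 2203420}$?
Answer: $i \sqrt{1991435} \approx 1411.2 i$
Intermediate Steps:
$\sqrt{-4194855 + 2203420} = \sqrt{-1991435} = i \sqrt{1991435}$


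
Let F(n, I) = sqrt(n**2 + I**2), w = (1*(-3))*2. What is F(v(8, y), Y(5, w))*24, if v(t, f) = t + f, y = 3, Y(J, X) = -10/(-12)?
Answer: 4*sqrt(4381) ≈ 264.76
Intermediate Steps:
w = -6 (w = -3*2 = -6)
Y(J, X) = 5/6 (Y(J, X) = -10*(-1/12) = 5/6)
v(t, f) = f + t
F(n, I) = sqrt(I**2 + n**2)
F(v(8, y), Y(5, w))*24 = sqrt((5/6)**2 + (3 + 8)**2)*24 = sqrt(25/36 + 11**2)*24 = sqrt(25/36 + 121)*24 = sqrt(4381/36)*24 = (sqrt(4381)/6)*24 = 4*sqrt(4381)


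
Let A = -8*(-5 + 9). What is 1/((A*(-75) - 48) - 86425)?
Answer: -1/84073 ≈ -1.1894e-5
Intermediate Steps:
A = -32 (A = -8*4 = -32)
1/((A*(-75) - 48) - 86425) = 1/((-32*(-75) - 48) - 86425) = 1/((2400 - 48) - 86425) = 1/(2352 - 86425) = 1/(-84073) = -1/84073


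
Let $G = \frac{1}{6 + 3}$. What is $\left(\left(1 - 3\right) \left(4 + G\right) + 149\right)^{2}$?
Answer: $\frac{1605289}{81} \approx 19818.0$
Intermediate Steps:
$G = \frac{1}{9} \approx 0.11111$
$\left(\left(1 - 3\right) \left(4 + G\right) + 149\right)^{2} = \left(\left(1 - 3\right) \left(4 + \frac{1}{9}\right) + 149\right)^{2} = \left(\left(-2\right) \frac{37}{9} + 149\right)^{2} = \left(- \frac{74}{9} + 149\right)^{2} = \left(\frac{1267}{9}\right)^{2} = \frac{1605289}{81}$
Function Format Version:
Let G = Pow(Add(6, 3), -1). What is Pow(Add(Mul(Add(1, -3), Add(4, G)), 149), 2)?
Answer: Rational(1605289, 81) ≈ 19818.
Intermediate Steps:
G = Rational(1, 9) (G = Pow(9, -1) = Rational(1, 9) ≈ 0.11111)
Pow(Add(Mul(Add(1, -3), Add(4, G)), 149), 2) = Pow(Add(Mul(Add(1, -3), Add(4, Rational(1, 9))), 149), 2) = Pow(Add(Mul(-2, Rational(37, 9)), 149), 2) = Pow(Add(Rational(-74, 9), 149), 2) = Pow(Rational(1267, 9), 2) = Rational(1605289, 81)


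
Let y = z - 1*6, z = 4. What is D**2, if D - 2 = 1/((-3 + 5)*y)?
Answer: 49/16 ≈ 3.0625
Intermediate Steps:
y = -2 (y = 4 - 1*6 = 4 - 6 = -2)
D = 7/4 (D = 2 + 1/((-3 + 5)*(-2)) = 2 - 1/2/2 = 2 + (1/2)*(-1/2) = 2 - 1/4 = 7/4 ≈ 1.7500)
D**2 = (7/4)**2 = 49/16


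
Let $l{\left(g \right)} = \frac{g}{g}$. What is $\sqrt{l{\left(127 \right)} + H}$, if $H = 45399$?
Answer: $10 \sqrt{454} \approx 213.07$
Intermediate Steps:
$l{\left(g \right)} = 1$
$\sqrt{l{\left(127 \right)} + H} = \sqrt{1 + 45399} = \sqrt{45400} = 10 \sqrt{454}$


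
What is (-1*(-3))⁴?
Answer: 81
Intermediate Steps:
(-1*(-3))⁴ = 3⁴ = 81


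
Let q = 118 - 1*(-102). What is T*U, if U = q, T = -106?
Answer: -23320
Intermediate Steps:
q = 220 (q = 118 + 102 = 220)
U = 220
T*U = -106*220 = -23320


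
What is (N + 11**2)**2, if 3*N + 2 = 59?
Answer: 19600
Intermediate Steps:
N = 19 (N = -2/3 + (1/3)*59 = -2/3 + 59/3 = 19)
(N + 11**2)**2 = (19 + 11**2)**2 = (19 + 121)**2 = 140**2 = 19600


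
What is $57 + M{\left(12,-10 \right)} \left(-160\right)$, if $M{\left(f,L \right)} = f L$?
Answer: $19257$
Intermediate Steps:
$M{\left(f,L \right)} = L f$
$57 + M{\left(12,-10 \right)} \left(-160\right) = 57 + \left(-10\right) 12 \left(-160\right) = 57 - -19200 = 57 + 19200 = 19257$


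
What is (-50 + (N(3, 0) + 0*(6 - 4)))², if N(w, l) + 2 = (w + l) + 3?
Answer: 2116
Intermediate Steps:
N(w, l) = 1 + l + w (N(w, l) = -2 + ((w + l) + 3) = -2 + ((l + w) + 3) = -2 + (3 + l + w) = 1 + l + w)
(-50 + (N(3, 0) + 0*(6 - 4)))² = (-50 + ((1 + 0 + 3) + 0*(6 - 4)))² = (-50 + (4 + 0*2))² = (-50 + (4 + 0))² = (-50 + 4)² = (-46)² = 2116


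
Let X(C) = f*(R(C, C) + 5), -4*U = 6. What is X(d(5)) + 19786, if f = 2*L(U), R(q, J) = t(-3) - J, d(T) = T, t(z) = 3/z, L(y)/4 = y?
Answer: 19798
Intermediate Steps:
U = -3/2 (U = -¼*6 = -3/2 ≈ -1.5000)
L(y) = 4*y
R(q, J) = -1 - J (R(q, J) = 3/(-3) - J = 3*(-⅓) - J = -1 - J)
f = -12 (f = 2*(4*(-3/2)) = 2*(-6) = -12)
X(C) = -48 + 12*C (X(C) = -12*((-1 - C) + 5) = -12*(4 - C) = -48 + 12*C)
X(d(5)) + 19786 = (-48 + 12*5) + 19786 = (-48 + 60) + 19786 = 12 + 19786 = 19798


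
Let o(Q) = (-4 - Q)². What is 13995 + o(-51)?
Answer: 16204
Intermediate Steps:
13995 + o(-51) = 13995 + (4 - 51)² = 13995 + (-47)² = 13995 + 2209 = 16204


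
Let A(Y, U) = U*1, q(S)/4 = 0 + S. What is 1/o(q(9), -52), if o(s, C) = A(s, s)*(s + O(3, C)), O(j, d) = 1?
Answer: 1/1332 ≈ 0.00075075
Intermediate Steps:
q(S) = 4*S (q(S) = 4*(0 + S) = 4*S)
A(Y, U) = U
o(s, C) = s*(1 + s) (o(s, C) = s*(s + 1) = s*(1 + s))
1/o(q(9), -52) = 1/((4*9)*(1 + 4*9)) = 1/(36*(1 + 36)) = 1/(36*37) = 1/1332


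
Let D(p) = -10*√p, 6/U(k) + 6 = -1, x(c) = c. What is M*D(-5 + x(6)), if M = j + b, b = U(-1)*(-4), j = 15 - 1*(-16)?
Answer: -2410/7 ≈ -344.29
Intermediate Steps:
j = 31 (j = 15 + 16 = 31)
U(k) = -6/7 (U(k) = 6/(-6 - 1) = 6/(-7) = 6*(-⅐) = -6/7)
b = 24/7 (b = -6/7*(-4) = 24/7 ≈ 3.4286)
M = 241/7 (M = 31 + 24/7 = 241/7 ≈ 34.429)
M*D(-5 + x(6)) = 241*(-10*√(-5 + 6))/7 = 241*(-10*√1)/7 = 241*(-10*1)/7 = (241/7)*(-10) = -2410/7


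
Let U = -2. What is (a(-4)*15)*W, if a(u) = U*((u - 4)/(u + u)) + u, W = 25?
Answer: -2250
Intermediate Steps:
a(u) = u - (-4 + u)/u (a(u) = -2*(u - 4)/(u + u) + u = -2*(-4 + u)/(2*u) + u = -2*(-4 + u)*1/(2*u) + u = -(-4 + u)/u + u = u - (-4 + u)/u)
(a(-4)*15)*W = ((-1 - 4 + 4/(-4))*15)*25 = ((-1 - 4 + 4*(-¼))*15)*25 = ((-1 - 4 - 1)*15)*25 = -6*15*25 = -90*25 = -2250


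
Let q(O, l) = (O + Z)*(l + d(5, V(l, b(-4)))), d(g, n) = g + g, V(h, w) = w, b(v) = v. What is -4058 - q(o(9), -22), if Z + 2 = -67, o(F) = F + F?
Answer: -4670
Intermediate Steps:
o(F) = 2*F
Z = -69 (Z = -2 - 67 = -69)
d(g, n) = 2*g
q(O, l) = (-69 + O)*(10 + l) (q(O, l) = (O - 69)*(l + 2*5) = (-69 + O)*(l + 10) = (-69 + O)*(10 + l))
-4058 - q(o(9), -22) = -4058 - (-690 - 69*(-22) + 10*(2*9) + (2*9)*(-22)) = -4058 - (-690 + 1518 + 10*18 + 18*(-22)) = -4058 - (-690 + 1518 + 180 - 396) = -4058 - 1*612 = -4058 - 612 = -4670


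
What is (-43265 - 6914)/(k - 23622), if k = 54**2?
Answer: 50179/20706 ≈ 2.4234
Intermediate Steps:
k = 2916
(-43265 - 6914)/(k - 23622) = (-43265 - 6914)/(2916 - 23622) = -50179/(-20706) = -50179*(-1/20706) = 50179/20706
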